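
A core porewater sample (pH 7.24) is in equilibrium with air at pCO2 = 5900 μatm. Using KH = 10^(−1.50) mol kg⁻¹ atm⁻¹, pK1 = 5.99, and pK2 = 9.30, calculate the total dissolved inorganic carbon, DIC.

DIC = 3.53 mmol/kg

[CO2*] = KH · pCO2 = 10^(−1.50) × 5900×10^-6 = 1.866×10^-4 mol/kg
α₀ = 1/(1 + K1/[H⁺] + K1K2/[H⁺]²) = 1/(1 + 10^+1.25 + 10^-0.81) = 0.05280
DIC = [CO2*]/α₀ = 1.866×10^-4 / 0.05280 = 3.53 mmol/kg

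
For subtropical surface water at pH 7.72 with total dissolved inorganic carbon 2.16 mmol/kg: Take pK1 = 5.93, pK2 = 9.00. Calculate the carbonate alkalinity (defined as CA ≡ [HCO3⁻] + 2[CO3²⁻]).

CA = [HCO3⁻] + 2[CO3²⁻] = (α₁ + 2α₂)·DIC
At pH 7.72: [H⁺]/K1 = 10^-1.79 = 0.016218, K2/[H⁺] = 10^-1.28 = 0.052481
α₁ = 1/(1 + 0.016218 + 0.052481) = 1/1.0687 = 0.9357; α₂ = α₁·K2/[H⁺] = 0.04911
α₁ + 2α₂ = 1.0339
CA = 1.0339 × 2.16 = 2.23 mmol/kg

CA = 2.23 mmol/kg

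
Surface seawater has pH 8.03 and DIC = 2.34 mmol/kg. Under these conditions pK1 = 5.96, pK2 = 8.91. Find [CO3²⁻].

α₂ = 1 / (1 + [H⁺]/K2 + [H⁺]²/(K1K2)) = 1 / (1 + 10^+0.88 + 10^-1.19)
   = 1 / (1 + 7.5858 + 0.064565) = 1/8.6503 = 0.1156
[CO3²⁻] = α₂ × DIC = 0.1156 × 2.34 = 0.271 mmol/kg

[CO3²⁻] = 0.271 mmol/kg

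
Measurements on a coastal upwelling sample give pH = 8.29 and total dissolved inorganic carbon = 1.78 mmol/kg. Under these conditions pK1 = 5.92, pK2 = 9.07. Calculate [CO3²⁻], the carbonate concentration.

α₂ = 1 / (1 + [H⁺]/K2 + [H⁺]²/(K1K2)) = 1 / (1 + 10^+0.78 + 10^-1.59)
   = 1 / (1 + 6.0256 + 0.025704) = 1/7.0513 = 0.1418
[CO3²⁻] = α₂ × DIC = 0.1418 × 1.78 = 0.252 mmol/kg

[CO3²⁻] = 0.252 mmol/kg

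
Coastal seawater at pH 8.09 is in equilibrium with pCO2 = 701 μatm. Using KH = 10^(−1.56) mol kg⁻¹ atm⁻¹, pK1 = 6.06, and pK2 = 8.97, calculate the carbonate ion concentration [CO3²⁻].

[CO3²⁻] = 0.273 mmol/kg

[CO2*] = KH · pCO2 = 10^(−1.56) × 701×10^-6 = 1.931×10^-5 mol/kg
α₀ = 1/(1 + K1/[H⁺] + K1K2/[H⁺]²) = 1/(1 + 10^+2.03 + 10^+1.15) = 0.008178
DIC = [CO2*]/α₀ = 1.931×10^-5 / 0.008178 = 2.361 mmol/kg
[CO3²⁻] = α₂·DIC; α₂ = 0.1155, so [CO3²⁻] = 0.1155 × 2.361 = 0.273 mmol/kg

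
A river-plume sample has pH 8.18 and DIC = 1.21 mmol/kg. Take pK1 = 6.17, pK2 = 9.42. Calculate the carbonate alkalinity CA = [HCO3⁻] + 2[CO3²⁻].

CA = [HCO3⁻] + 2[CO3²⁻] = (α₁ + 2α₂)·DIC
At pH 8.18: [H⁺]/K1 = 10^-2.01 = 0.0097724, K2/[H⁺] = 10^-1.24 = 0.057544
α₁ = 1/(1 + 0.0097724 + 0.057544) = 1/1.0673 = 0.9369; α₂ = α₁·K2/[H⁺] = 0.05391
α₁ + 2α₂ = 1.0448
CA = 1.0448 × 1.21 = 1.26 mmol/kg

CA = 1.26 mmol/kg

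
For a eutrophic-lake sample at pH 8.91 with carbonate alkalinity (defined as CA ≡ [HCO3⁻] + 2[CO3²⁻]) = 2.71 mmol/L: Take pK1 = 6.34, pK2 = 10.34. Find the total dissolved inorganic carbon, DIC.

DIC = 2.62 mmol/L

CA = [HCO3⁻] + 2[CO3²⁻] = (α₁ + 2α₂)·DIC
At pH 8.91: [H⁺]/K1 = 10^-2.57 = 0.0026915, K2/[H⁺] = 10^-1.43 = 0.037154
α₁ = 1/(1 + 0.0026915 + 0.037154) = 1/1.0398 = 0.9617; α₂ = α₁·K2/[H⁺] = 0.03573
α₁ + 2α₂ = 1.0331
DIC = CA / (α₁ + 2α₂) = 2.71 / 1.0331 = 2.62 mmol/L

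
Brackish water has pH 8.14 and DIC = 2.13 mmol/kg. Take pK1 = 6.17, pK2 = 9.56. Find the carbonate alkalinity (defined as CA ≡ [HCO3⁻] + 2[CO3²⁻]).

CA = [HCO3⁻] + 2[CO3²⁻] = (α₁ + 2α₂)·DIC
At pH 8.14: [H⁺]/K1 = 10^-1.97 = 0.010715, K2/[H⁺] = 10^-1.42 = 0.038019
α₁ = 1/(1 + 0.010715 + 0.038019) = 1/1.0487 = 0.9535; α₂ = α₁·K2/[H⁺] = 0.03625
α₁ + 2α₂ = 1.0260
CA = 1.0260 × 2.13 = 2.19 mmol/kg

CA = 2.19 mmol/kg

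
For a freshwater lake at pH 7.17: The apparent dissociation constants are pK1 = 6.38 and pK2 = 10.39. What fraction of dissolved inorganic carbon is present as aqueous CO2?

α₀ = 1 / (1 + K1/[H⁺] + K1K2/[H⁺]²) = 1 / (1 + 10^+0.79 + 10^-2.43)
   = 1 / (1 + 6.1660 + 0.0037154) = 1/7.1697 = 0.1395

α₀ = 0.139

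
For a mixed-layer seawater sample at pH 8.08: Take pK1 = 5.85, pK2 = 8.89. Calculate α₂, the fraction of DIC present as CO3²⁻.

α₂ = 1 / (1 + [H⁺]/K2 + [H⁺]²/(K1K2)) = 1 / (1 + 10^+0.81 + 10^-1.42)
   = 1 / (1 + 6.4565 + 0.038019) = 1/7.4946 = 0.1334

α₂ = 0.133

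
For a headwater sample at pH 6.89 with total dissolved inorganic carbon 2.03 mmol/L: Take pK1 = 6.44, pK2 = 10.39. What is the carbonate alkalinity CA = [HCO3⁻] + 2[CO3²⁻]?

CA = [HCO3⁻] + 2[CO3²⁻] = (α₁ + 2α₂)·DIC
At pH 6.89: [H⁺]/K1 = 10^-0.45 = 0.35481, K2/[H⁺] = 10^-3.50 = 0.00031623
α₁ = 1/(1 + 0.35481 + 0.00031623) = 1/1.3551 = 0.7379; α₂ = α₁·K2/[H⁺] = 0.0002334
α₁ + 2α₂ = 0.7384
CA = 0.7384 × 2.03 = 1.50 mmol/L

CA = 1.50 mmol/L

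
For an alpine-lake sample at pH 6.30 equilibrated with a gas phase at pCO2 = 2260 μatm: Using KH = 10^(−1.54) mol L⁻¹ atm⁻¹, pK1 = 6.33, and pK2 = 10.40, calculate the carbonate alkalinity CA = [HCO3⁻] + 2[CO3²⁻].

CA = 0.0608 mmol/L

[CO2*] = KH · pCO2 = 10^(−1.54) × 2260×10^-6 = 6.518×10^-5 mol/L
α₀ = 1/(1 + K1/[H⁺] + K1K2/[H⁺]²) = 1/(1 + 10^-0.03 + 10^-4.13) = 0.5172
DIC = [CO2*]/α₀ = 6.518×10^-5 / 0.5172 = 0.1260 mmol/L
CA = (α₁ + 2α₂)·DIC = (0.4827 + 2×3.834×10^-5) × 0.1260 = 0.0608 mmol/L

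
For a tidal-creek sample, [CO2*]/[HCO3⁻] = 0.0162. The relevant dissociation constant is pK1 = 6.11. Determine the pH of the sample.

From K1 = [H⁺][HCO3⁻]/[CO2*]:  pH = pK1 − log₁₀([CO2*]/[HCO3⁻])
log₁₀(0.0162) = -1.790
pH = 6.11 − (-1.790) = 7.90

pH = 7.90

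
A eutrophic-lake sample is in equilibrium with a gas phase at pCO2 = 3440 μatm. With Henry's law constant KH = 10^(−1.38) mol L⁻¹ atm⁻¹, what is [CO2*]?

KH = 10^(−1.38) = 4.169×10^-2 mol L⁻¹ atm⁻¹
[CO2*] = KH · pCO2 = 4.169×10^-2 × 3440×10^-6 atm = 1.43×10^-4 mol/L

[CO2*] = 143 μmol/L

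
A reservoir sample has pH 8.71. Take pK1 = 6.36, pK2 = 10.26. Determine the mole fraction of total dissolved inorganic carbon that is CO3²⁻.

α₂ = 0.0273

α₂ = 1 / (1 + [H⁺]/K2 + [H⁺]²/(K1K2)) = 1 / (1 + 10^+1.55 + 10^-0.80)
   = 1 / (1 + 35.481 + 0.15849) = 1/36.640 = 0.02729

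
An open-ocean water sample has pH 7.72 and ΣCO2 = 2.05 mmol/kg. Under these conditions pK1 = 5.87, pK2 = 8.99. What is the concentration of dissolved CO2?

[CO2*] = 0.0271 mmol/kg

α₀ = 1 / (1 + K1/[H⁺] + K1K2/[H⁺]²) = 1 / (1 + 10^+1.85 + 10^+0.58)
   = 1 / (1 + 70.795 + 3.8019) = 1/75.596 = 0.01323
[CO2*] = α₀ × DIC = 0.01323 × 2.05 = 0.0271 mmol/kg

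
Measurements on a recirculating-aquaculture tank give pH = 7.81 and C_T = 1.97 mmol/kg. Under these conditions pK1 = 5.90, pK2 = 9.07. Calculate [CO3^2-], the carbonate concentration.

[CO3²⁻] = 0.101 mmol/kg

α₂ = 1 / (1 + [H⁺]/K2 + [H⁺]²/(K1K2)) = 1 / (1 + 10^+1.26 + 10^-0.65)
   = 1 / (1 + 18.197 + 0.22387) = 1/19.421 = 0.05149
[CO3²⁻] = α₂ × DIC = 0.05149 × 1.97 = 0.101 mmol/kg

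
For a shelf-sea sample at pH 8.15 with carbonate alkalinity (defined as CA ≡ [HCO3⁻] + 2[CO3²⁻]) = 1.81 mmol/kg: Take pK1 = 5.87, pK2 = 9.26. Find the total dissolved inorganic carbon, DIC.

CA = [HCO3⁻] + 2[CO3²⁻] = (α₁ + 2α₂)·DIC
At pH 8.15: [H⁺]/K1 = 10^-2.28 = 0.0052481, K2/[H⁺] = 10^-1.11 = 0.077625
α₁ = 1/(1 + 0.0052481 + 0.077625) = 1/1.0829 = 0.9235; α₂ = α₁·K2/[H⁺] = 0.07168
α₁ + 2α₂ = 1.0668
DIC = CA / (α₁ + 2α₂) = 1.81 / 1.0668 = 1.70 mmol/kg

DIC = 1.70 mmol/kg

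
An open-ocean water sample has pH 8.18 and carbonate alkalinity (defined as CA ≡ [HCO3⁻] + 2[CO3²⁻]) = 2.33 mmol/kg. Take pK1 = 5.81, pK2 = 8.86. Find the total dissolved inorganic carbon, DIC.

CA = [HCO3⁻] + 2[CO3²⁻] = (α₁ + 2α₂)·DIC
At pH 8.18: [H⁺]/K1 = 10^-2.37 = 0.0042658, K2/[H⁺] = 10^-0.68 = 0.20893
α₁ = 1/(1 + 0.0042658 + 0.20893) = 1/1.2132 = 0.8243; α₂ = α₁·K2/[H⁺] = 0.1722
α₁ + 2α₂ = 1.1687
DIC = CA / (α₁ + 2α₂) = 2.33 / 1.1687 = 1.99 mmol/kg

DIC = 1.99 mmol/kg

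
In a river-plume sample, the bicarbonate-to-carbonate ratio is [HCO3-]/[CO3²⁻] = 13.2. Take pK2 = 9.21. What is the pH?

From K2 = [H⁺][CO3²⁻]/[HCO3-]:  pH = pK2 − log₁₀([HCO3-]/[CO3²⁻])
log₁₀(13.2) = +1.121
pH = 9.21 − (+1.121) = 8.09

pH = 8.09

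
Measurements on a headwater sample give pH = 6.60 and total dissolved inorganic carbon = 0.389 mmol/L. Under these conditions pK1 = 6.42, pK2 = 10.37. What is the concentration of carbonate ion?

α₂ = 1 / (1 + [H⁺]/K2 + [H⁺]²/(K1K2)) = 1 / (1 + 10^+3.77 + 10^+3.59)
   = 1 / (1 + 5888.4 + 3890.5) = 1/9779.9 = 0.0001023
[CO3²⁻] = α₂ × DIC = 0.0001023 × 0.389 = 3.98×10^-5 mmol/L = 0.0398 μmol/L

[CO3²⁻] = 0.0398 μmol/L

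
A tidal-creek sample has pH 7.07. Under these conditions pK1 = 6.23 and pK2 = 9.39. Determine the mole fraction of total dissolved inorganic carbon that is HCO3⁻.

α₁ = 0.870

α₁ = 1 / (1 + [H⁺]/K1 + K2/[H⁺]) = 1 / (1 + 10^-0.84 + 10^-2.32)
   = 1 / (1 + 0.14454 + 0.0047863) = 1/1.1493 = 0.8701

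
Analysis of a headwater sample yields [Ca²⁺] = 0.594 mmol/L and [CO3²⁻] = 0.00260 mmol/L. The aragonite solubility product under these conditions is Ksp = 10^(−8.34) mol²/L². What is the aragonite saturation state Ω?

Ω = 0.338

Ksp = 10^(−8.34) = 4.571×10^-9
Ω = [Ca²⁺][CO3²⁻]/Ksp = (0.594×10^-3)(0.00260×10^-3) / 4.571×10^-9 = 0.338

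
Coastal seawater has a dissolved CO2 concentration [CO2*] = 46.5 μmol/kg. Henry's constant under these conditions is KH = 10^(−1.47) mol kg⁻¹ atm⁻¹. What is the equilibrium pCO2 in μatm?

KH = 10^(−1.47) = 3.388×10^-2 mol kg⁻¹ atm⁻¹
pCO2 = [CO2*]/KH = 46.5×10^-6 / 3.388×10^-2 = 1.37×10^-3 atm = 1370 μatm

pCO2 = 1370 μatm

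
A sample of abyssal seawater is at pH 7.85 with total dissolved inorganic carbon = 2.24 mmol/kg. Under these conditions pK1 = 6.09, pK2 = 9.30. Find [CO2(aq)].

α₀ = 1 / (1 + K1/[H⁺] + K1K2/[H⁺]²) = 1 / (1 + 10^+1.76 + 10^+0.31)
   = 1 / (1 + 57.544 + 2.0417) = 1/60.586 = 0.01651
[CO2*] = α₀ × DIC = 0.01651 × 2.24 = 0.0370 mmol/kg

[CO2*] = 0.0370 mmol/kg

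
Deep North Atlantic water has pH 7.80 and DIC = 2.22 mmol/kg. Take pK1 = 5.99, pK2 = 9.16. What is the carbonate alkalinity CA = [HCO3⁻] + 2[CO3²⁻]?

CA = [HCO3⁻] + 2[CO3²⁻] = (α₁ + 2α₂)·DIC
At pH 7.80: [H⁺]/K1 = 10^-1.81 = 0.015488, K2/[H⁺] = 10^-1.36 = 0.043652
α₁ = 1/(1 + 0.015488 + 0.043652) = 1/1.0591 = 0.9442; α₂ = α₁·K2/[H⁺] = 0.04121
α₁ + 2α₂ = 1.0266
CA = 1.0266 × 2.22 = 2.28 mmol/kg

CA = 2.28 mmol/kg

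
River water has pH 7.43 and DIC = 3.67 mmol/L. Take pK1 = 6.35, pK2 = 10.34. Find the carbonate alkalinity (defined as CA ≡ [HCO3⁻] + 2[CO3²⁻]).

CA = [HCO3⁻] + 2[CO3²⁻] = (α₁ + 2α₂)·DIC
At pH 7.43: [H⁺]/K1 = 10^-1.08 = 0.083176, K2/[H⁺] = 10^-2.91 = 0.0012303
α₁ = 1/(1 + 0.083176 + 0.0012303) = 1/1.0844 = 0.9222; α₂ = α₁·K2/[H⁺] = 0.001135
α₁ + 2α₂ = 0.9244
CA = 0.9244 × 3.67 = 3.39 mmol/L

CA = 3.39 mmol/L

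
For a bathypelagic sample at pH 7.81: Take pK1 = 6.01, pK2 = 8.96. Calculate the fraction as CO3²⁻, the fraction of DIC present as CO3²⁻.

α₂ = 0.0651

α₂ = 1 / (1 + [H⁺]/K2 + [H⁺]²/(K1K2)) = 1 / (1 + 10^+1.15 + 10^-0.65)
   = 1 / (1 + 14.125 + 0.22387) = 1/15.349 = 0.06515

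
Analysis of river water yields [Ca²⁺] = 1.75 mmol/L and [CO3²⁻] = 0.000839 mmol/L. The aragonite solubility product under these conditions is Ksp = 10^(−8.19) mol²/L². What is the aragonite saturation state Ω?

Ω = 0.227

Ksp = 10^(−8.19) = 6.457×10^-9
Ω = [Ca²⁺][CO3²⁻]/Ksp = (1.75×10^-3)(0.000839×10^-3) / 6.457×10^-9 = 0.227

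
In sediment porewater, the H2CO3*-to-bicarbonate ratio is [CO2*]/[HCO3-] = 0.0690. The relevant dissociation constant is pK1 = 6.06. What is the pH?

From K1 = [H⁺][HCO3-]/[CO2*]:  pH = pK1 − log₁₀([CO2*]/[HCO3-])
log₁₀(0.0690) = -1.161
pH = 6.06 − (-1.161) = 7.22

pH = 7.22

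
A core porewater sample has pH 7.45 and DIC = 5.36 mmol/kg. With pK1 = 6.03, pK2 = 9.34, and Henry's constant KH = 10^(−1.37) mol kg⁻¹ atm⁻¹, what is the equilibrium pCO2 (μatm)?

pCO2 = 4550 μatm

α₀ = 1 / (1 + K1/[H⁺] + K1K2/[H⁺]²) = 1 / (1 + 10^+1.42 + 10^-0.47)
   = 1 / (1 + 26.303 + 0.33884) = 1/27.642 = 0.03618
[CO2*] = α₀ × DIC = 0.03618 × 5.36 = 0.1939 mmol/kg
pCO2 = [CO2*]/KH = 1.939×10^-4 / 4.266×10^-2 = 4550 μatm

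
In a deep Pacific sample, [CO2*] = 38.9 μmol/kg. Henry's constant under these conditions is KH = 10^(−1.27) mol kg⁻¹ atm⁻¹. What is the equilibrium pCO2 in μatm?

pCO2 = 724 μatm

KH = 10^(−1.27) = 5.370×10^-2 mol kg⁻¹ atm⁻¹
pCO2 = [CO2*]/KH = 38.9×10^-6 / 5.370×10^-2 = 7.24×10^-4 atm = 724 μatm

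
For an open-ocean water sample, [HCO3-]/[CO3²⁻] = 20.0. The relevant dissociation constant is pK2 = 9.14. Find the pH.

From K2 = [H⁺][CO3²⁻]/[HCO3-]:  pH = pK2 − log₁₀([HCO3-]/[CO3²⁻])
log₁₀(20.0) = +1.301
pH = 9.14 − (+1.301) = 7.84

pH = 7.84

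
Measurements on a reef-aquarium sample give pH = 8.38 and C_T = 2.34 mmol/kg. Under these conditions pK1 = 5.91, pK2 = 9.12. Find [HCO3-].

α₁ = 1 / (1 + [H⁺]/K1 + K2/[H⁺]) = 1 / (1 + 10^-2.47 + 10^-0.74)
   = 1 / (1 + 0.0033884 + 0.18197) = 1/1.1854 = 0.8436
[HCO3⁻] = α₁ × DIC = 0.8436 × 2.34 = 1.97 mmol/kg

[HCO3⁻] = 1.97 mmol/kg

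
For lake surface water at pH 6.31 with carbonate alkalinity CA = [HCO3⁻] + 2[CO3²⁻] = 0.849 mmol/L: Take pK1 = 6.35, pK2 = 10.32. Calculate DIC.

CA = [HCO3⁻] + 2[CO3²⁻] = (α₁ + 2α₂)·DIC
At pH 6.31: [H⁺]/K1 = 10^0.04 = 1.0965, K2/[H⁺] = 10^-4.01 = 9.7724×10^-5
α₁ = 1/(1 + 1.0965 + 9.7724×10^-5) = 1/2.0966 = 0.4770; α₂ = α₁·K2/[H⁺] = 4.661×10^-5
α₁ + 2α₂ = 0.4771
DIC = CA / (α₁ + 2α₂) = 0.849 / 0.4771 = 1.78 mmol/L

DIC = 1.78 mmol/L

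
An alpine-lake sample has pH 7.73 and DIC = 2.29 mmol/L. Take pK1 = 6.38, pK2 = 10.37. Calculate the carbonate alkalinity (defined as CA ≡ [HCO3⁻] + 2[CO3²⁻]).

CA = 2.20 mmol/L

CA = [HCO3⁻] + 2[CO3²⁻] = (α₁ + 2α₂)·DIC
At pH 7.73: [H⁺]/K1 = 10^-1.35 = 0.044668, K2/[H⁺] = 10^-2.64 = 0.0022909
α₁ = 1/(1 + 0.044668 + 0.0022909) = 1/1.0470 = 0.9551; α₂ = α₁·K2/[H⁺] = 0.002188
α₁ + 2α₂ = 0.9595
CA = 0.9595 × 2.29 = 2.20 mmol/L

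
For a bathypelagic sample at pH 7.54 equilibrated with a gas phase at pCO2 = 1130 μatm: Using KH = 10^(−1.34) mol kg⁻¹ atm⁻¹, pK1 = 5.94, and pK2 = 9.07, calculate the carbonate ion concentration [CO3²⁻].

[CO3²⁻] = 0.0607 mmol/kg

[CO2*] = KH · pCO2 = 10^(−1.34) × 1130×10^-6 = 5.165×10^-5 mol/kg
α₀ = 1/(1 + K1/[H⁺] + K1K2/[H⁺]²) = 1/(1 + 10^+1.60 + 10^+0.07) = 0.02382
DIC = [CO2*]/α₀ = 5.165×10^-5 / 0.02382 = 2.169 mmol/kg
[CO3²⁻] = α₂·DIC; α₂ = 0.02798, so [CO3²⁻] = 0.02798 × 2.169 = 0.0607 mmol/kg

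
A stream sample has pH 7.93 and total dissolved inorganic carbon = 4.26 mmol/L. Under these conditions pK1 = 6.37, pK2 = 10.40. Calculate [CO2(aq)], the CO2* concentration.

[CO2*] = 0.114 mmol/L

α₀ = 1 / (1 + K1/[H⁺] + K1K2/[H⁺]²) = 1 / (1 + 10^+1.56 + 10^-0.91)
   = 1 / (1 + 36.308 + 0.12303) = 1/37.431 = 0.02672
[CO2*] = α₀ × DIC = 0.02672 × 4.26 = 0.114 mmol/L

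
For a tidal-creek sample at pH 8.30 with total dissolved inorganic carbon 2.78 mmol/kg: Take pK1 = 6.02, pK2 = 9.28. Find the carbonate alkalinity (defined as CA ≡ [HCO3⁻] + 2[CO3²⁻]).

CA = 3.03 mmol/kg

CA = [HCO3⁻] + 2[CO3²⁻] = (α₁ + 2α₂)·DIC
At pH 8.30: [H⁺]/K1 = 10^-2.28 = 0.0052481, K2/[H⁺] = 10^-0.98 = 0.10471
α₁ = 1/(1 + 0.0052481 + 0.10471) = 1/1.1100 = 0.9009; α₂ = α₁·K2/[H⁺] = 0.09434
α₁ + 2α₂ = 1.0896
CA = 1.0896 × 2.78 = 3.03 mmol/kg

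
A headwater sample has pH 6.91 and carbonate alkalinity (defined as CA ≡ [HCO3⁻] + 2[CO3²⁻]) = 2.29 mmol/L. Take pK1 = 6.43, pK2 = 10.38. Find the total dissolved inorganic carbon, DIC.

CA = [HCO3⁻] + 2[CO3²⁻] = (α₁ + 2α₂)·DIC
At pH 6.91: [H⁺]/K1 = 10^-0.48 = 0.33113, K2/[H⁺] = 10^-3.47 = 0.00033884
α₁ = 1/(1 + 0.33113 + 0.00033884) = 1/1.3315 = 0.7510; α₂ = α₁·K2/[H⁺] = 0.0002545
α₁ + 2α₂ = 0.7516
DIC = CA / (α₁ + 2α₂) = 2.29 / 0.7516 = 3.05 mmol/L

DIC = 3.05 mmol/L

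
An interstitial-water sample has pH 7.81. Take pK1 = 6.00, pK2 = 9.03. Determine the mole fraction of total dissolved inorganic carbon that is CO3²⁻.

α₂ = 1 / (1 + [H⁺]/K2 + [H⁺]²/(K1K2)) = 1 / (1 + 10^+1.22 + 10^-0.59)
   = 1 / (1 + 16.596 + 0.25704) = 1/17.853 = 0.05601

α₂ = 0.0560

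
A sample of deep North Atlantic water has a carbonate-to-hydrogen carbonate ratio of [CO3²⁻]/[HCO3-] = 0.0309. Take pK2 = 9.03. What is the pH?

From K2 = [H⁺][CO3²⁻]/[HCO3-]:  pH = pK2 + log₁₀([CO3²⁻]/[HCO3-])
log₁₀(0.0309) = -1.510
pH = 9.03 + (-1.510) = 7.52

pH = 7.52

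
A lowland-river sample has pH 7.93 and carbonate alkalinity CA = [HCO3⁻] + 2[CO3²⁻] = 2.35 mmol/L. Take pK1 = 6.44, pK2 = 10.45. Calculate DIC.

DIC = 2.42 mmol/L

CA = [HCO3⁻] + 2[CO3²⁻] = (α₁ + 2α₂)·DIC
At pH 7.93: [H⁺]/K1 = 10^-1.49 = 0.032359, K2/[H⁺] = 10^-2.52 = 0.0030200
α₁ = 1/(1 + 0.032359 + 0.0030200) = 1/1.0354 = 0.9658; α₂ = α₁·K2/[H⁺] = 0.002917
α₁ + 2α₂ = 0.9717
DIC = CA / (α₁ + 2α₂) = 2.35 / 0.9717 = 2.42 mmol/L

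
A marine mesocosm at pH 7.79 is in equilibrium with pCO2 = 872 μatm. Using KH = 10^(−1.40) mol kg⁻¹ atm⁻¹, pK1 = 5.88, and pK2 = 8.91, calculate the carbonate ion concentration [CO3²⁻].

[CO3²⁻] = 0.214 mmol/kg

[CO2*] = KH · pCO2 = 10^(−1.40) × 872×10^-6 = 3.471×10^-5 mol/kg
α₀ = 1/(1 + K1/[H⁺] + K1K2/[H⁺]²) = 1/(1 + 10^+1.91 + 10^+0.79) = 0.01131
DIC = [CO2*]/α₀ = 3.471×10^-5 / 0.01131 = 3.071 mmol/kg
[CO3²⁻] = α₂·DIC; α₂ = 0.06971, so [CO3²⁻] = 0.06971 × 3.071 = 0.214 mmol/kg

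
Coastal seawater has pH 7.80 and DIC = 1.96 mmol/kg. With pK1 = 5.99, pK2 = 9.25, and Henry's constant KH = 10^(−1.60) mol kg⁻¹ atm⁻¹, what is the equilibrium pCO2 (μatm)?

α₀ = 1 / (1 + K1/[H⁺] + K1K2/[H⁺]²) = 1 / (1 + 10^+1.81 + 10^+0.36)
   = 1 / (1 + 64.565 + 2.2909) = 1/67.856 = 0.01474
[CO2*] = α₀ × DIC = 0.01474 × 1.96 = 0.02888 mmol/kg
pCO2 = [CO2*]/KH = 2.888×10^-5 / 2.512×10^-2 = 1150 μatm

pCO2 = 1150 μatm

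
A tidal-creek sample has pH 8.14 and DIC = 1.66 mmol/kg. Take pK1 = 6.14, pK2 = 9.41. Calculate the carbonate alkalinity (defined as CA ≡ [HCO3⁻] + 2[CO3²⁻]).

CA = 1.73 mmol/kg

CA = [HCO3⁻] + 2[CO3²⁻] = (α₁ + 2α₂)·DIC
At pH 8.14: [H⁺]/K1 = 10^-2.00 = 0.010000, K2/[H⁺] = 10^-1.27 = 0.053703
α₁ = 1/(1 + 0.010000 + 0.053703) = 1/1.0637 = 0.9401; α₂ = α₁·K2/[H⁺] = 0.05049
α₁ + 2α₂ = 1.0411
CA = 1.0411 × 1.66 = 1.73 mmol/kg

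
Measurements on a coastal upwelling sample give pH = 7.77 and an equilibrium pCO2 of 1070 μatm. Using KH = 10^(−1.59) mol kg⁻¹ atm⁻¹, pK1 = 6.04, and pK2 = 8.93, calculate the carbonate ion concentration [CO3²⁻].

[CO2*] = KH · pCO2 = 10^(−1.59) × 1070×10^-6 = 2.750×10^-5 mol/kg
α₀ = 1/(1 + K1/[H⁺] + K1K2/[H⁺]²) = 1/(1 + 10^+1.73 + 10^+0.57) = 0.01712
DIC = [CO2*]/α₀ = 2.750×10^-5 / 0.01712 = 1.607 mmol/kg
[CO3²⁻] = α₂·DIC; α₂ = 0.06360, so [CO3²⁻] = 0.06360 × 1.607 = 0.102 mmol/kg

[CO3²⁻] = 0.102 mmol/kg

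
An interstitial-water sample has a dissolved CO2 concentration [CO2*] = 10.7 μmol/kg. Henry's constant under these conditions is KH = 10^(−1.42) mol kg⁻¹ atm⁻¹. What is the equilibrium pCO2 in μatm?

KH = 10^(−1.42) = 3.802×10^-2 mol kg⁻¹ atm⁻¹
pCO2 = [CO2*]/KH = 10.7×10^-6 / 3.802×10^-2 = 2.81×10^-4 atm = 281 μatm

pCO2 = 281 μatm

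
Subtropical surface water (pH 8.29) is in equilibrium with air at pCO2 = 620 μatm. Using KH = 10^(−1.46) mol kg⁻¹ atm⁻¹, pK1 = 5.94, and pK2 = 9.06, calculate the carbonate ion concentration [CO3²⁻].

[CO2*] = KH · pCO2 = 10^(−1.46) × 620×10^-6 = 2.150×10^-5 mol/kg
α₀ = 1/(1 + K1/[H⁺] + K1K2/[H⁺]²) = 1/(1 + 10^+2.35 + 10^+1.58) = 0.003804
DIC = [CO2*]/α₀ = 2.150×10^-5 / 0.003804 = 5.652 mmol/kg
[CO3²⁻] = α₂·DIC; α₂ = 0.1446, so [CO3²⁻] = 0.1446 × 5.652 = 0.817 mmol/kg

[CO3²⁻] = 0.817 mmol/kg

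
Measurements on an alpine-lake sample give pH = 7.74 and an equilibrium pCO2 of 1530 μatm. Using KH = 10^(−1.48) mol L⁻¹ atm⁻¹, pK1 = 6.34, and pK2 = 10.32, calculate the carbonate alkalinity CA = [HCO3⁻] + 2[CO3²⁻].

[CO2*] = KH · pCO2 = 10^(−1.48) × 1530×10^-6 = 5.066×10^-5 mol/L
α₀ = 1/(1 + K1/[H⁺] + K1K2/[H⁺]²) = 1/(1 + 10^+1.40 + 10^-1.18) = 0.03819
DIC = [CO2*]/α₀ = 5.066×10^-5 / 0.03819 = 1.327 mmol/L
CA = (α₁ + 2α₂)·DIC = (0.9593 + 2×0.002523) × 1.327 = 1.28 mmol/L

CA = 1.28 mmol/L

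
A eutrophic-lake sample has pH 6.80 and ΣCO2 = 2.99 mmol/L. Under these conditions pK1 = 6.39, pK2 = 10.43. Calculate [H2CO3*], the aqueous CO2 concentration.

α₀ = 1 / (1 + K1/[H⁺] + K1K2/[H⁺]²) = 1 / (1 + 10^+0.41 + 10^-3.22)
   = 1 / (1 + 2.5704 + 0.00060256) = 1/3.5710 = 0.2800
[CO2*] = α₀ × DIC = 0.2800 × 2.99 = 0.837 mmol/L

[CO2*] = 0.837 mmol/L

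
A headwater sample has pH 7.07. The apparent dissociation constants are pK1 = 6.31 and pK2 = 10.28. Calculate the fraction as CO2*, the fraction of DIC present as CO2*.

α₀ = 0.148

α₀ = 1 / (1 + K1/[H⁺] + K1K2/[H⁺]²) = 1 / (1 + 10^+0.76 + 10^-2.45)
   = 1 / (1 + 5.7544 + 0.0035481) = 1/6.7579 = 0.1480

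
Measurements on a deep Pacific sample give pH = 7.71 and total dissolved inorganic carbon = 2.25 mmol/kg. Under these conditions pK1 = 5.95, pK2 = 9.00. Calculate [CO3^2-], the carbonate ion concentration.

[CO3²⁻] = 0.108 mmol/kg

α₂ = 1 / (1 + [H⁺]/K2 + [H⁺]²/(K1K2)) = 1 / (1 + 10^+1.29 + 10^-0.47)
   = 1 / (1 + 19.498 + 0.33884) = 1/20.837 = 0.04799
[CO3²⁻] = α₂ × DIC = 0.04799 × 2.25 = 0.108 mmol/kg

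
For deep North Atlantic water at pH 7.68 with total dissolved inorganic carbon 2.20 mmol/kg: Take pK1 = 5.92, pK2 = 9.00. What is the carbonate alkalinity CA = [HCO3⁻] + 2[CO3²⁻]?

CA = 2.26 mmol/kg

CA = [HCO3⁻] + 2[CO3²⁻] = (α₁ + 2α₂)·DIC
At pH 7.68: [H⁺]/K1 = 10^-1.76 = 0.017378, K2/[H⁺] = 10^-1.32 = 0.047863
α₁ = 1/(1 + 0.017378 + 0.047863) = 1/1.0652 = 0.9388; α₂ = α₁·K2/[H⁺] = 0.04493
α₁ + 2α₂ = 1.0286
CA = 1.0286 × 2.20 = 2.26 mmol/kg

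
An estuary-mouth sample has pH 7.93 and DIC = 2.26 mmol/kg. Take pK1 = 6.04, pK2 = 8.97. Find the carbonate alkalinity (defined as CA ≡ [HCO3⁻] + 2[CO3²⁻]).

CA = [HCO3⁻] + 2[CO3²⁻] = (α₁ + 2α₂)·DIC
At pH 7.93: [H⁺]/K1 = 10^-1.89 = 0.012882, K2/[H⁺] = 10^-1.04 = 0.091201
α₁ = 1/(1 + 0.012882 + 0.091201) = 1/1.1041 = 0.9057; α₂ = α₁·K2/[H⁺] = 0.08260
α₁ + 2α₂ = 1.0709
CA = 1.0709 × 2.26 = 2.42 mmol/kg

CA = 2.42 mmol/kg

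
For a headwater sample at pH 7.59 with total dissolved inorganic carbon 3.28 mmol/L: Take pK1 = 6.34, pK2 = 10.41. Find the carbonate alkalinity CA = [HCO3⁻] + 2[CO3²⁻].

CA = 3.11 mmol/L

CA = [HCO3⁻] + 2[CO3²⁻] = (α₁ + 2α₂)·DIC
At pH 7.59: [H⁺]/K1 = 10^-1.25 = 0.056234, K2/[H⁺] = 10^-2.82 = 0.0015136
α₁ = 1/(1 + 0.056234 + 0.0015136) = 1/1.0577 = 0.9454; α₂ = α₁·K2/[H⁺] = 0.001431
α₁ + 2α₂ = 0.9483
CA = 0.9483 × 3.28 = 3.11 mmol/L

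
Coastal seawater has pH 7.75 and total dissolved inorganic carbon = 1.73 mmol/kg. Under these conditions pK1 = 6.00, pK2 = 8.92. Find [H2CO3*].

[CO2*] = 0.0283 mmol/kg

α₀ = 1 / (1 + K1/[H⁺] + K1K2/[H⁺]²) = 1 / (1 + 10^+1.75 + 10^+0.58)
   = 1 / (1 + 56.234 + 3.8019) = 1/61.036 = 0.01638
[CO2*] = α₀ × DIC = 0.01638 × 1.73 = 0.0283 mmol/kg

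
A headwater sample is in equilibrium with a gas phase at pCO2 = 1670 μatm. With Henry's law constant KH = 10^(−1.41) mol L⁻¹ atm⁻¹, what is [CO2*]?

KH = 10^(−1.41) = 3.890×10^-2 mol L⁻¹ atm⁻¹
[CO2*] = KH · pCO2 = 3.890×10^-2 × 1670×10^-6 atm = 6.50×10^-5 mol/L

[CO2*] = 65.0 μmol/L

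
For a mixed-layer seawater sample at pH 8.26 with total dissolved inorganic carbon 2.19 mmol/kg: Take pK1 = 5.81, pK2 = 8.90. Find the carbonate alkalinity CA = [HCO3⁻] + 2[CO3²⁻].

CA = [HCO3⁻] + 2[CO3²⁻] = (α₁ + 2α₂)·DIC
At pH 8.26: [H⁺]/K1 = 10^-2.45 = 0.0035481, K2/[H⁺] = 10^-0.64 = 0.22909
α₁ = 1/(1 + 0.0035481 + 0.22909) = 1/1.2326 = 0.8113; α₂ = α₁·K2/[H⁺] = 0.1859
α₁ + 2α₂ = 1.1830
CA = 1.1830 × 2.19 = 2.59 mmol/kg

CA = 2.59 mmol/kg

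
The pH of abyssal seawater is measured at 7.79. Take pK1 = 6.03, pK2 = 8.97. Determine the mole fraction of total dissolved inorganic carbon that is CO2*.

α₀ = 1 / (1 + K1/[H⁺] + K1K2/[H⁺]²) = 1 / (1 + 10^+1.76 + 10^+0.58)
   = 1 / (1 + 57.544 + 3.8019) = 1/62.346 = 0.01604

α₀ = 0.0160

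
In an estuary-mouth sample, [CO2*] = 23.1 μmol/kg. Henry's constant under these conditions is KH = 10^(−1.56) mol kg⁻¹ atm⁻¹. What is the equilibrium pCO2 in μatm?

pCO2 = 839 μatm

KH = 10^(−1.56) = 2.754×10^-2 mol kg⁻¹ atm⁻¹
pCO2 = [CO2*]/KH = 23.1×10^-6 / 2.754×10^-2 = 8.39×10^-4 atm = 839 μatm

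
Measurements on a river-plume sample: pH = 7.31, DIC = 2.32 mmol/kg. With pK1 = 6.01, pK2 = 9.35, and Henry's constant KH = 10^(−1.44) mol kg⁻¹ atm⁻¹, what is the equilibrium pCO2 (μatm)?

α₀ = 1 / (1 + K1/[H⁺] + K1K2/[H⁺]²) = 1 / (1 + 10^+1.30 + 10^-0.74)
   = 1 / (1 + 19.953 + 0.18197) = 1/21.135 = 0.04732
[CO2*] = α₀ × DIC = 0.04732 × 2.32 = 0.1098 mmol/kg
pCO2 = [CO2*]/KH = 1.098×10^-4 / 3.631×10^-2 = 3020 μatm

pCO2 = 3020 μatm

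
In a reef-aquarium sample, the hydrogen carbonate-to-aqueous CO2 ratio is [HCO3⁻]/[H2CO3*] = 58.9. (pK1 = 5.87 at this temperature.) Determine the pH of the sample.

pH = 7.64

From K1 = [H⁺][HCO3⁻]/[H2CO3*]:  pH = pK1 + log₁₀([HCO3⁻]/[H2CO3*])
log₁₀(58.9) = +1.770
pH = 5.87 + (+1.770) = 7.64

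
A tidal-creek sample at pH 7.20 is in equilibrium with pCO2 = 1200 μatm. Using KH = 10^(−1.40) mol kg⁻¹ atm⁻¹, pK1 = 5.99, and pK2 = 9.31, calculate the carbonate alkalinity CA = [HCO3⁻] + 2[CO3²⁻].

[CO2*] = KH · pCO2 = 10^(−1.40) × 1200×10^-6 = 4.777×10^-5 mol/kg
α₀ = 1/(1 + K1/[H⁺] + K1K2/[H⁺]²) = 1/(1 + 10^+1.21 + 10^-0.90) = 0.05766
DIC = [CO2*]/α₀ = 4.777×10^-5 / 0.05766 = 0.8286 mmol/kg
CA = (α₁ + 2α₂)·DIC = (0.9351 + 2×0.007259) × 0.8286 = 0.787 mmol/kg

CA = 0.787 mmol/kg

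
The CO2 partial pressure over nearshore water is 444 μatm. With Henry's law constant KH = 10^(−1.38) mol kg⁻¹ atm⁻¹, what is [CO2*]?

[CO2*] = 18.5 μmol/kg

KH = 10^(−1.38) = 4.169×10^-2 mol kg⁻¹ atm⁻¹
[CO2*] = KH · pCO2 = 4.169×10^-2 × 444×10^-6 atm = 1.85×10^-5 mol/kg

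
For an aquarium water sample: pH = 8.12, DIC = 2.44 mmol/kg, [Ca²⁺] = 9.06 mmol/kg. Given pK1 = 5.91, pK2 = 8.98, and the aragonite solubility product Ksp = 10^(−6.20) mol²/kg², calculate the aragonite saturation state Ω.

α₂ = 1 / (1 + [H⁺]/K2 + [H⁺]²/(K1K2)) = 1 / (1 + 10^+0.86 + 10^-1.35)
   = 1 / (1 + 7.2444 + 0.044668) = 1/8.2890 = 0.1206
[CO3²⁻] = α₂ × DIC = 0.1206 × 2.44 = 0.2944 mmol/kg
Ksp = 10^(−6.20) = 6.310×10^-7
Ω = [Ca²⁺][CO3²⁻]/Ksp = (9.06×10^-3)(2.944×10^-4) / 6.310×10^-7 = 4.23

Ω = 4.23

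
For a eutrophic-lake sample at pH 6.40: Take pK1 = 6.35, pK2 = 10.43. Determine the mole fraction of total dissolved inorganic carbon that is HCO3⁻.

α₁ = 0.529

α₁ = 1 / (1 + [H⁺]/K1 + K2/[H⁺]) = 1 / (1 + 10^-0.05 + 10^-4.03)
   = 1 / (1 + 0.89125 + 9.3325×10^-5) = 1/1.8913 = 0.5287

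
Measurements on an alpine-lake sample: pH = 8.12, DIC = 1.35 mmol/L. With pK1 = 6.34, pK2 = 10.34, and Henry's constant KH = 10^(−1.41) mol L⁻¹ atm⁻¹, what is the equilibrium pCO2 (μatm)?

pCO2 = 563 μatm

α₀ = 1 / (1 + K1/[H⁺] + K1K2/[H⁺]²) = 1 / (1 + 10^+1.78 + 10^-0.44)
   = 1 / (1 + 60.256 + 0.36308) = 1/61.619 = 0.01623
[CO2*] = α₀ × DIC = 0.01623 × 1.35 = 0.02191 mmol/L
pCO2 = [CO2*]/KH = 2.191×10^-5 / 3.890×10^-2 = 563 μatm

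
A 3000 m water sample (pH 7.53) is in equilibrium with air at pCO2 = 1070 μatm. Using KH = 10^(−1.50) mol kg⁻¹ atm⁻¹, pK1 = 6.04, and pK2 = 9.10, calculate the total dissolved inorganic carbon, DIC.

[CO2*] = KH · pCO2 = 10^(−1.50) × 1070×10^-6 = 3.384×10^-5 mol/kg
α₀ = 1/(1 + K1/[H⁺] + K1K2/[H⁺]²) = 1/(1 + 10^+1.49 + 10^-0.08) = 0.03055
DIC = [CO2*]/α₀ = 3.384×10^-5 / 0.03055 = 1.11 mmol/kg

DIC = 1.11 mmol/kg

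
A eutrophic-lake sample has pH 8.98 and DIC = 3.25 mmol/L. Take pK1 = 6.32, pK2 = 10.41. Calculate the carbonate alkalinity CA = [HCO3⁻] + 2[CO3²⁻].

CA = 3.36 mmol/L

CA = [HCO3⁻] + 2[CO3²⁻] = (α₁ + 2α₂)·DIC
At pH 8.98: [H⁺]/K1 = 10^-2.66 = 0.0021878, K2/[H⁺] = 10^-1.43 = 0.037154
α₁ = 1/(1 + 0.0021878 + 0.037154) = 1/1.0393 = 0.9621; α₂ = α₁·K2/[H⁺] = 0.03575
α₁ + 2α₂ = 1.0336
CA = 1.0336 × 3.25 = 3.36 mmol/L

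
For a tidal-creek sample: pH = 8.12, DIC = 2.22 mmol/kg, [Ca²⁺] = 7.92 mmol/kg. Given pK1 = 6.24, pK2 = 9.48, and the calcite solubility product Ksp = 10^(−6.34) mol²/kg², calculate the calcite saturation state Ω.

Ω = 1.59

α₂ = 1 / (1 + [H⁺]/K2 + [H⁺]²/(K1K2)) = 1 / (1 + 10^+1.36 + 10^-0.52)
   = 1 / (1 + 22.909 + 0.30200) = 1/24.211 = 0.04130
[CO3²⁻] = α₂ × DIC = 0.04130 × 2.22 = 0.09170 mmol/kg
Ksp = 10^(−6.34) = 4.571×10^-7
Ω = [Ca²⁺][CO3²⁻]/Ksp = (7.92×10^-3)(9.170×10^-5) / 4.571×10^-7 = 1.59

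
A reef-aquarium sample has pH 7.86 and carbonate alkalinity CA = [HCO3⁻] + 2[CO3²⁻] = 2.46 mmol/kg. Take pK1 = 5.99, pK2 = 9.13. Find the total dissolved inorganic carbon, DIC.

CA = [HCO3⁻] + 2[CO3²⁻] = (α₁ + 2α₂)·DIC
At pH 7.86: [H⁺]/K1 = 10^-1.87 = 0.013490, K2/[H⁺] = 10^-1.27 = 0.053703
α₁ = 1/(1 + 0.013490 + 0.053703) = 1/1.0672 = 0.9370; α₂ = α₁·K2/[H⁺] = 0.05032
α₁ + 2α₂ = 1.0377
DIC = CA / (α₁ + 2α₂) = 2.46 / 1.0377 = 2.37 mmol/kg

DIC = 2.37 mmol/kg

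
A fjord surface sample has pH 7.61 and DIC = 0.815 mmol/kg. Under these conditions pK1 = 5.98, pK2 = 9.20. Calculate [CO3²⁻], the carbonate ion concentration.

α₂ = 1 / (1 + [H⁺]/K2 + [H⁺]²/(K1K2)) = 1 / (1 + 10^+1.59 + 10^-0.04)
   = 1 / (1 + 38.905 + 0.91201) = 1/40.817 = 0.02450
[CO3²⁻] = α₂ × DIC = 0.02450 × 0.815 = 0.0200 mmol/kg = 20.0 μmol/kg

[CO3²⁻] = 20.0 μmol/kg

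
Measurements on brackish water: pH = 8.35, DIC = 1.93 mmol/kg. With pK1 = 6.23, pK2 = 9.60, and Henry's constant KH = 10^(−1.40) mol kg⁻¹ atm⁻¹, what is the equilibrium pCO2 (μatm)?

α₀ = 1 / (1 + K1/[H⁺] + K1K2/[H⁺]²) = 1 / (1 + 10^+2.12 + 10^+0.87)
   = 1 / (1 + 131.83 + 7.4131) = 1/140.24 = 0.007131
[CO2*] = α₀ × DIC = 0.007131 × 1.93 = 0.01376 mmol/kg = 13.76 μmol/kg
pCO2 = [CO2*]/KH = 1.376×10^-5 / 3.981×10^-2 = 346 μatm

pCO2 = 346 μatm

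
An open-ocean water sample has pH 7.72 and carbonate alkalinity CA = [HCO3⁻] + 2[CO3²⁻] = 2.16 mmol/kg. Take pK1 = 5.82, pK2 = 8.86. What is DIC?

DIC = 2.05 mmol/kg

CA = [HCO3⁻] + 2[CO3²⁻] = (α₁ + 2α₂)·DIC
At pH 7.72: [H⁺]/K1 = 10^-1.90 = 0.012589, K2/[H⁺] = 10^-1.14 = 0.072444
α₁ = 1/(1 + 0.012589 + 0.072444) = 1/1.0850 = 0.9216; α₂ = α₁·K2/[H⁺] = 0.06677
α₁ + 2α₂ = 1.0552
DIC = CA / (α₁ + 2α₂) = 2.16 / 1.0552 = 2.05 mmol/kg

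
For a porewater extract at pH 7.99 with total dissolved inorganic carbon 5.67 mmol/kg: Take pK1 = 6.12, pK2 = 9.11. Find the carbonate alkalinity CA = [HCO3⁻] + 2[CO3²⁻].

CA = [HCO3⁻] + 2[CO3²⁻] = (α₁ + 2α₂)·DIC
At pH 7.99: [H⁺]/K1 = 10^-1.87 = 0.013490, K2/[H⁺] = 10^-1.12 = 0.075858
α₁ = 1/(1 + 0.013490 + 0.075858) = 1/1.0893 = 0.9180; α₂ = α₁·K2/[H⁺] = 0.06964
α₁ + 2α₂ = 1.0573
CA = 1.0573 × 5.67 = 5.99 mmol/kg

CA = 5.99 mmol/kg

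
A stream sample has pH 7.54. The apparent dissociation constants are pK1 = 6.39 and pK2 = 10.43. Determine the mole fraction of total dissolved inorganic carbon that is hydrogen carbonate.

α₁ = 0.933

α₁ = 1 / (1 + [H⁺]/K1 + K2/[H⁺]) = 1 / (1 + 10^-1.15 + 10^-2.89)
   = 1 / (1 + 0.070795 + 0.0012882) = 1/1.0721 = 0.9328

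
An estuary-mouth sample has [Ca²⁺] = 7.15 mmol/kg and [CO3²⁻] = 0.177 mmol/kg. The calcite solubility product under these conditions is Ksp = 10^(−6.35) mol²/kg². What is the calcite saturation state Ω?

Ω = 2.83

Ksp = 10^(−6.35) = 4.467×10^-7
Ω = [Ca²⁺][CO3²⁻]/Ksp = (7.15×10^-3)(0.177×10^-3) / 4.467×10^-7 = 2.83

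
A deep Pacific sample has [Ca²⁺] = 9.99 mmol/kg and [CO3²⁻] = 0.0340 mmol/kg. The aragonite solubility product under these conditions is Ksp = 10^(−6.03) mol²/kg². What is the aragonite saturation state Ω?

Ω = 0.364

Ksp = 10^(−6.03) = 9.333×10^-7
Ω = [Ca²⁺][CO3²⁻]/Ksp = (9.99×10^-3)(0.0340×10^-3) / 9.333×10^-7 = 0.364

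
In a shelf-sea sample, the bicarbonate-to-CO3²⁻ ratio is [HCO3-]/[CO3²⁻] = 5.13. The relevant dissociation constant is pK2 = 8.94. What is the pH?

From K2 = [H⁺][CO3²⁻]/[HCO3-]:  pH = pK2 − log₁₀([HCO3-]/[CO3²⁻])
log₁₀(5.13) = +0.710
pH = 8.94 − (+0.710) = 8.23

pH = 8.23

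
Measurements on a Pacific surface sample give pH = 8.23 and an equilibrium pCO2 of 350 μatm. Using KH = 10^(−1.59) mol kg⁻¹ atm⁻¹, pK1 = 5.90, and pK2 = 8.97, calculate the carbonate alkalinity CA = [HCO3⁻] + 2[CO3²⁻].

CA = 2.62 mmol/kg

[CO2*] = KH · pCO2 = 10^(−1.59) × 350×10^-6 = 8.996×10^-6 mol/kg
α₀ = 1/(1 + K1/[H⁺] + K1K2/[H⁺]²) = 1/(1 + 10^+2.33 + 10^+1.59) = 0.003942
DIC = [CO2*]/α₀ = 8.996×10^-6 / 0.003942 = 2.282 mmol/kg
CA = (α₁ + 2α₂)·DIC = (0.8427 + 2×0.1533) × 2.282 = 2.62 mmol/kg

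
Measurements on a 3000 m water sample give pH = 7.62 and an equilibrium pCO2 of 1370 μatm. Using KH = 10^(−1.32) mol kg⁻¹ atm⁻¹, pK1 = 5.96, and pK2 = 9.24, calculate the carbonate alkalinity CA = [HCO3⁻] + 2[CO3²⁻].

CA = 3.14 mmol/kg

[CO2*] = KH · pCO2 = 10^(−1.32) × 1370×10^-6 = 6.557×10^-5 mol/kg
α₀ = 1/(1 + K1/[H⁺] + K1K2/[H⁺]²) = 1/(1 + 10^+1.66 + 10^+0.04) = 0.02092
DIC = [CO2*]/α₀ = 6.557×10^-5 / 0.02092 = 3.135 mmol/kg
CA = (α₁ + 2α₂)·DIC = (0.9561 + 2×0.02294) × 3.135 = 3.14 mmol/kg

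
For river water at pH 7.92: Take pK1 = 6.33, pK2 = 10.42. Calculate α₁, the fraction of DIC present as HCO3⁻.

α₁ = 0.972

α₁ = 1 / (1 + [H⁺]/K1 + K2/[H⁺]) = 1 / (1 + 10^-1.59 + 10^-2.50)
   = 1 / (1 + 0.025704 + 0.0031623) = 1/1.0289 = 0.9719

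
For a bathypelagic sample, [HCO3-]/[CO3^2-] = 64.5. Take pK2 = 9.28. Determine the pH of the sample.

From K2 = [H⁺][CO3^2-]/[HCO3-]:  pH = pK2 − log₁₀([HCO3-]/[CO3^2-])
log₁₀(64.5) = +1.810
pH = 9.28 − (+1.810) = 7.47

pH = 7.47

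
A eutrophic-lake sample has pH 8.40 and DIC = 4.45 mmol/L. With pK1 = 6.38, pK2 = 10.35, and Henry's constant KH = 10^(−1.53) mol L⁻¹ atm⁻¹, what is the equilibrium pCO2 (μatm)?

α₀ = 1 / (1 + K1/[H⁺] + K1K2/[H⁺]²) = 1 / (1 + 10^+2.02 + 10^+0.07)
   = 1 / (1 + 104.71 + 1.1749) = 1/106.89 = 0.009356
[CO2*] = α₀ × DIC = 0.009356 × 4.45 = 0.04163 mmol/L
pCO2 = [CO2*]/KH = 4.163×10^-5 / 2.951×10^-2 = 1410 μatm

pCO2 = 1410 μatm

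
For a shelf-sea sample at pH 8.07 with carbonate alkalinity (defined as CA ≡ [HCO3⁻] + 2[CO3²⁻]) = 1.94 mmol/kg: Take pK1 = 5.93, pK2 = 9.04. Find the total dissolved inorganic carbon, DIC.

DIC = 1.78 mmol/kg

CA = [HCO3⁻] + 2[CO3²⁻] = (α₁ + 2α₂)·DIC
At pH 8.07: [H⁺]/K1 = 10^-2.14 = 0.0072444, K2/[H⁺] = 10^-0.97 = 0.10715
α₁ = 1/(1 + 0.0072444 + 0.10715) = 1/1.1144 = 0.8973; α₂ = α₁·K2/[H⁺] = 0.09615
α₁ + 2α₂ = 1.0897
DIC = CA / (α₁ + 2α₂) = 1.94 / 1.0897 = 1.78 mmol/kg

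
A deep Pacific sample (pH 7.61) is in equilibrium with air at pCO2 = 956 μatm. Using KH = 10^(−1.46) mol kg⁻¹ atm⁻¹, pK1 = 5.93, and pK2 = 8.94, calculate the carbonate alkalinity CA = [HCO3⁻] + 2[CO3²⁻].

[CO2*] = KH · pCO2 = 10^(−1.46) × 956×10^-6 = 3.315×10^-5 mol/kg
α₀ = 1/(1 + K1/[H⁺] + K1K2/[H⁺]²) = 1/(1 + 10^+1.68 + 10^+0.35) = 0.01957
DIC = [CO2*]/α₀ = 3.315×10^-5 / 0.01957 = 1.694 mmol/kg
CA = (α₁ + 2α₂)·DIC = (0.9366 + 2×0.04381) × 1.694 = 1.73 mmol/kg

CA = 1.73 mmol/kg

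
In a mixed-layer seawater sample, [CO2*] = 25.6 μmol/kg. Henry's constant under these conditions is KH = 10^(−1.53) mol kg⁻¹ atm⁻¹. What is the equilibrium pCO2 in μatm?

KH = 10^(−1.53) = 2.951×10^-2 mol kg⁻¹ atm⁻¹
pCO2 = [CO2*]/KH = 25.6×10^-6 / 2.951×10^-2 = 8.67×10^-4 atm = 867 μatm

pCO2 = 867 μatm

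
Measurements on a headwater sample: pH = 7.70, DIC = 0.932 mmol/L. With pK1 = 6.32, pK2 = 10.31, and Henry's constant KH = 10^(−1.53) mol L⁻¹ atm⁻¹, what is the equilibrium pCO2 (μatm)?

α₀ = 1 / (1 + K1/[H⁺] + K1K2/[H⁺]²) = 1 / (1 + 10^+1.38 + 10^-1.23)
   = 1 / (1 + 23.988 + 0.058884) = 1/25.047 = 0.03992
[CO2*] = α₀ × DIC = 0.03992 × 0.932 = 0.03721 mmol/L
pCO2 = [CO2*]/KH = 3.721×10^-5 / 2.951×10^-2 = 1260 μatm

pCO2 = 1260 μatm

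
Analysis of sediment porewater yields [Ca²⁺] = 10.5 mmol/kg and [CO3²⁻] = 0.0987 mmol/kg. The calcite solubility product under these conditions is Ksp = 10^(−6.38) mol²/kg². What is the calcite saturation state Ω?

Ksp = 10^(−6.38) = 4.169×10^-7
Ω = [Ca²⁺][CO3²⁻]/Ksp = (10.5×10^-3)(0.0987×10^-3) / 4.169×10^-7 = 2.49

Ω = 2.49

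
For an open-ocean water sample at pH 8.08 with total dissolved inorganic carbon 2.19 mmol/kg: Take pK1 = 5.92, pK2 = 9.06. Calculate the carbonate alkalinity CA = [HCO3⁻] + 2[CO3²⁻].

CA = 2.38 mmol/kg

CA = [HCO3⁻] + 2[CO3²⁻] = (α₁ + 2α₂)·DIC
At pH 8.08: [H⁺]/K1 = 10^-2.16 = 0.0069183, K2/[H⁺] = 10^-0.98 = 0.10471
α₁ = 1/(1 + 0.0069183 + 0.10471) = 1/1.1116 = 0.8996; α₂ = α₁·K2/[H⁺] = 0.09420
α₁ + 2α₂ = 1.0880
CA = 1.0880 × 2.19 = 2.38 mmol/kg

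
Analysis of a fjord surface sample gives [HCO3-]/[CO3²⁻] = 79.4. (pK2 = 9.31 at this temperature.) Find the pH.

pH = 7.41

From K2 = [H⁺][CO3²⁻]/[HCO3-]:  pH = pK2 − log₁₀([HCO3-]/[CO3²⁻])
log₁₀(79.4) = +1.900
pH = 9.31 − (+1.900) = 7.41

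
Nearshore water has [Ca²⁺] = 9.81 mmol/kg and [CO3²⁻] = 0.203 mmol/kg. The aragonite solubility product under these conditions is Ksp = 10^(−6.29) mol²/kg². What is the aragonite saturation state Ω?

Ksp = 10^(−6.29) = 5.129×10^-7
Ω = [Ca²⁺][CO3²⁻]/Ksp = (9.81×10^-3)(0.203×10^-3) / 5.129×10^-7 = 3.88

Ω = 3.88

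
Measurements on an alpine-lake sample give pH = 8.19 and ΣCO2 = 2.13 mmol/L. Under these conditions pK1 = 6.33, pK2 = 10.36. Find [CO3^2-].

[CO3²⁻] = 14.1 μmol/L

α₂ = 1 / (1 + [H⁺]/K2 + [H⁺]²/(K1K2)) = 1 / (1 + 10^+2.17 + 10^+0.31)
   = 1 / (1 + 147.91 + 2.0417) = 1/150.95 = 0.006625
[CO3²⁻] = α₂ × DIC = 0.006625 × 2.13 = 0.0141 mmol/L = 14.1 μmol/L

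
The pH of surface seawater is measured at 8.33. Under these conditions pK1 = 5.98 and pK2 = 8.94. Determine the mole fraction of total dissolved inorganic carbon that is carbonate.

α₂ = 1 / (1 + [H⁺]/K2 + [H⁺]²/(K1K2)) = 1 / (1 + 10^+0.61 + 10^-1.74)
   = 1 / (1 + 4.0738 + 0.018197) = 1/5.0920 = 0.1964

α₂ = 0.196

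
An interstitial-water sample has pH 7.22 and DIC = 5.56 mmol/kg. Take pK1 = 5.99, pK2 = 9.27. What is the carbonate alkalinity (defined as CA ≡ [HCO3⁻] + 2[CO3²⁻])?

CA = [HCO3⁻] + 2[CO3²⁻] = (α₁ + 2α₂)·DIC
At pH 7.22: [H⁺]/K1 = 10^-1.23 = 0.058884, K2/[H⁺] = 10^-2.05 = 0.0089125
α₁ = 1/(1 + 0.058884 + 0.0089125) = 1/1.0678 = 0.9365; α₂ = α₁·K2/[H⁺] = 0.008347
α₁ + 2α₂ = 0.9532
CA = 0.9532 × 5.56 = 5.30 mmol/kg

CA = 5.30 mmol/kg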